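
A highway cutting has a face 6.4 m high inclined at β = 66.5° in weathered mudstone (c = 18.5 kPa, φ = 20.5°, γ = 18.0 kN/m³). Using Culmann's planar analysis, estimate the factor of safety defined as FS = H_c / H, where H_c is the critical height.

FS = 1.81

H_c = (4c/γ) · sinβ cosφ / [1 − cos(β − φ)]
    = (4·18.5/18.0) · sin66.5°·cos20.5° / [1 − cos46.0°]
    = 4.111 · 0.8590 / 0.3053 = 11.57 m
FS = H_c / H = 11.57 / 6.4 = 1.807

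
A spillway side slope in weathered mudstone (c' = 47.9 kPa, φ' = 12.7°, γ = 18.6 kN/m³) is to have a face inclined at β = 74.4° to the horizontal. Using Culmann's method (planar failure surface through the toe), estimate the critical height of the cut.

H_c = 18.40 m

Culmann's analysis gives the critical failure plane at α_cr = (β + φ')/2 = (74.4 + 12.7)/2 = 43.6°, and the critical height
H_c = (4c'/γ) · sinβ cosφ' / [1 − cos(β − φ')]
    = (4·47.9/18.6) · sin74.4°·cos12.7° / [1 − cos(61.7°)]
    = 10.301 · 0.9632·0.9755 / [1 − 0.4741]
    = 10.301 · 0.9396 / 0.5259
    = 18.40 m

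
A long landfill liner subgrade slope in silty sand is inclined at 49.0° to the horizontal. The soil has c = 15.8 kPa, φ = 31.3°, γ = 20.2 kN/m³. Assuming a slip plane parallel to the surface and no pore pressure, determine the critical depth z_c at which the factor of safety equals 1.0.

z_c = 3.35 m

Setting FS = 1.00 in FS = [c + γz cos²β tanφ] / [γz sinβ cosβ] and solving for z:
z = c / [γ cosβ (FS·sinβ − cosβ·tanφ)]
  = 15.8 / [20.2·cos49.0°·(1.00·sin49.0° − cos49.0°·tan31.3°)]
  = 15.8 / [20.2·0.6561·(1.00·0.7547 − 0.6561·0.6080)]
  = 15.8 / 4.7155 = 3.351 m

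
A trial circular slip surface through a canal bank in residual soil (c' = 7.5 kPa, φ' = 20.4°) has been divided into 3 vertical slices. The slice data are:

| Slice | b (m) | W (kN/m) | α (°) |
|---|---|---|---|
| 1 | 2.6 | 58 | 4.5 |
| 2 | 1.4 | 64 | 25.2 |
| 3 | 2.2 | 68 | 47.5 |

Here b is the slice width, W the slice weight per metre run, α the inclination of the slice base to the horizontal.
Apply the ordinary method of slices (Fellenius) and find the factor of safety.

Ordinary method of slices: FS = Σ[c'·Δl_i + (W_i cosα_i)·tanφ'] / Σ W_i sinα_i, with Δl_i = b_i / cosα_i.
Slice 1: Δl = 2.6/cos4.5° = 2.608 m; N'_1 = 58·cos4.5° = 57.8; c'Δl = 19.56; W sinα = 4.6
Slice 2: Δl = 1.4/cos25.2° = 1.547 m; N'_2 = 64·cos25.2° = 57.9; c'Δl = 11.60; W sinα = 27.2
Slice 3: Δl = 2.2/cos47.5° = 3.256 m; N'_3 = 68·cos47.5° = 45.9; c'Δl = 24.42; W sinα = 50.1
Σc'Δl = 55.6 kN/m; ΣN' = 161.7 kN/m; ΣW sinα = 81.9 kN/m
Resisting = 55.6 + 161.7·tan20.4° = 55.6 + 60.1 = 115.7 kN/m
FS = 115.7 / 81.9 = 1.412

FS = 1.41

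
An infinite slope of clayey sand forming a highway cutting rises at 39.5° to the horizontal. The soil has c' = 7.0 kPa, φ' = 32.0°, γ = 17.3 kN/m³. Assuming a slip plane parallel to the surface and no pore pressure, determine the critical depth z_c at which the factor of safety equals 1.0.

z_c = 3.41 m

Setting FS = 1.00 in FS = [c' + γz cos²β tanφ'] / [γz sinβ cosβ] and solving for z:
z = c' / [γ cosβ (FS·sinβ − cosβ·tanφ')]
  = 7.0 / [17.3·cos39.5°·(1.00·sin39.5° − cos39.5°·tan32.0°)]
  = 7.0 / [17.3·0.7716·(1.00·0.6361 − 0.7716·0.6249)]
  = 7.0 / 2.0546 = 3.407 m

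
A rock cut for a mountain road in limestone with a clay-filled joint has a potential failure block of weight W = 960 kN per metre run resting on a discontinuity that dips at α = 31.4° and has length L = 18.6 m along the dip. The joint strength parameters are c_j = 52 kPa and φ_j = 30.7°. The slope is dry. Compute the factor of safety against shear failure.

Resolving the block weight along and normal to the plane and applying the Mohr–Coulomb strength on the joint:
N' = W cosα = 960·cos31.4° = 819.4 kN/m
Driving force T = W sinα = 960·sin31.4° = 500.2 kN/m
Resisting force R = c_j·L + N'·tanφ_j = 52·18.6 + 819.4·tan30.7° = 967.2 + 486.5 = 1453.7 kN/m
FS = R / T = 1453.7 / 500.2 = 2.906

FS = 2.91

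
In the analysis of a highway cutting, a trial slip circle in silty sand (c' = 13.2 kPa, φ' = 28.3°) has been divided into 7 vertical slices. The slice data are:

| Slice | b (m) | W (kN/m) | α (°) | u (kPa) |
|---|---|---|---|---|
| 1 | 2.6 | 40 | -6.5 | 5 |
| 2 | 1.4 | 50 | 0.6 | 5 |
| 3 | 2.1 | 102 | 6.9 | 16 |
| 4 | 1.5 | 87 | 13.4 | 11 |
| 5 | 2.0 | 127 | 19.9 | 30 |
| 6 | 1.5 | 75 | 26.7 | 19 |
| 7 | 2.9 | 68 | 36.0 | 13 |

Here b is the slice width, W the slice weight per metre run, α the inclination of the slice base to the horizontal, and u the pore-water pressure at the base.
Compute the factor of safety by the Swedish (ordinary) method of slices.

Ordinary method of slices: FS = Σ[c'·Δl_i + (W_i cosα_i − u_i·Δl_i)·tanφ'] / Σ W_i sinα_i, with Δl_i = b_i / cosα_i.
Slice 1: Δl = 2.6/cos(-6.5°) = 2.617 m; N'_1 = 40·cos(-6.5°) − 5·2.617 = 26.7; c'Δl = 34.54; W sinα = -4.5
Slice 2: Δl = 1.4/cos0.6° = 1.400 m; N'_2 = 50·cos0.6° − 5·1.400 = 43.0; c'Δl = 18.48; W sinα = 0.5
Slice 3: Δl = 2.1/cos6.9° = 2.115 m; N'_3 = 102·cos6.9° − 16·2.115 = 67.4; c'Δl = 27.92; W sinα = 12.3
Slice 4: Δl = 1.5/cos13.4° = 1.542 m; N'_4 = 87·cos13.4° − 11·1.542 = 67.7; c'Δl = 20.35; W sinα = 20.2
Slice 5: Δl = 2.0/cos19.9° = 2.127 m; N'_5 = 127·cos19.9° − 30·2.127 = 55.6; c'Δl = 28.08; W sinα = 43.2
Slice 6: Δl = 1.5/cos26.7° = 1.679 m; N'_6 = 75·cos26.7° − 19·1.679 = 35.1; c'Δl = 22.16; W sinα = 33.7
Slice 7: Δl = 2.9/cos36.0° = 3.585 m; N'_7 = 68·cos36.0° − 13·3.585 = 8.4; c'Δl = 47.32; W sinα = 40.0
Σc'Δl = 198.9 kN/m; ΣN' = 303.9 kN/m; ΣW sinα = 145.3 kN/m
Resisting = 198.9 + 303.9·tan28.3° = 198.9 + 163.6 = 362.5 kN/m
FS = 362.5 / 145.3 = 2.494

FS = 2.49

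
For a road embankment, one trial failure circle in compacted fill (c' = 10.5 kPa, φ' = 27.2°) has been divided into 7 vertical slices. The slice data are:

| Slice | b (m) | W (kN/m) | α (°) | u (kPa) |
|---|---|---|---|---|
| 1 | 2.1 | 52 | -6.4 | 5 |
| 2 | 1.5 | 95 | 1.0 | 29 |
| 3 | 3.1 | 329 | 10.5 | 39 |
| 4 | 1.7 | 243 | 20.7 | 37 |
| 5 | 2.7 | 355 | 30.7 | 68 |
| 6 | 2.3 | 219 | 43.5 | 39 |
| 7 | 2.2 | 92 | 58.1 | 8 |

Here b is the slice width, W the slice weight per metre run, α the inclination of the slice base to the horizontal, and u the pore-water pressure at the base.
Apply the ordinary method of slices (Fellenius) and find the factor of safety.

FS = 0.92

Ordinary method of slices: FS = Σ[c'·Δl_i + (W_i cosα_i − u_i·Δl_i)·tanφ'] / Σ W_i sinα_i, with Δl_i = b_i / cosα_i.
Slice 1: Δl = 2.1/cos(-6.4°) = 2.113 m; N'_1 = 52·cos(-6.4°) − 5·2.113 = 41.1; c'Δl = 22.19; W sinα = -5.8
Slice 2: Δl = 1.5/cos1.0° = 1.500 m; N'_2 = 95·cos1.0° − 29·1.500 = 51.5; c'Δl = 15.75; W sinα = 1.7
Slice 3: Δl = 3.1/cos10.5° = 3.153 m; N'_3 = 329·cos10.5° − 39·3.153 = 200.5; c'Δl = 33.10; W sinα = 60.0
Slice 4: Δl = 1.7/cos20.7° = 1.817 m; N'_4 = 243·cos20.7° − 37·1.817 = 160.1; c'Δl = 19.08; W sinα = 85.9
Slice 5: Δl = 2.7/cos30.7° = 3.140 m; N'_5 = 355·cos30.7° − 68·3.140 = 91.7; c'Δl = 32.97; W sinα = 181.2
Slice 6: Δl = 2.3/cos43.5° = 3.171 m; N'_6 = 219·cos43.5° − 39·3.171 = 35.2; c'Δl = 33.29; W sinα = 150.7
Slice 7: Δl = 2.2/cos58.1° = 4.163 m; N'_7 = 92·cos58.1° − 8·4.163 = 15.3; c'Δl = 43.71; W sinα = 78.1
Σc'Δl = 200.1 kN/m; ΣN' = 595.4 kN/m; ΣW sinα = 551.8 kN/m
Resisting = 200.1 + 595.4·tan27.2° = 200.1 + 306.0 = 506.1 kN/m
FS = 506.1 / 551.8 = 0.917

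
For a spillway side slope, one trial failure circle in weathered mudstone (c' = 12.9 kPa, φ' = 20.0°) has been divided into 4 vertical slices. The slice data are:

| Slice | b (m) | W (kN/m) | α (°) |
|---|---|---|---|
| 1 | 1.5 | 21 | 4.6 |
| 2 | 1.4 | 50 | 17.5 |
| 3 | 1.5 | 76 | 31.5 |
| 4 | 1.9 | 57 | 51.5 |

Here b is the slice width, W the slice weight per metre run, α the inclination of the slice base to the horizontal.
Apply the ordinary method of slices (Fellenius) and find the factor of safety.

FS = 1.60

Ordinary method of slices: FS = Σ[c'·Δl_i + (W_i cosα_i)·tanφ'] / Σ W_i sinα_i, with Δl_i = b_i / cosα_i.
Slice 1: Δl = 1.5/cos4.6° = 1.505 m; N'_1 = 21·cos4.6° = 20.9; c'Δl = 19.41; W sinα = 1.7
Slice 2: Δl = 1.4/cos17.5° = 1.468 m; N'_2 = 50·cos17.5° = 47.7; c'Δl = 18.94; W sinα = 15.0
Slice 3: Δl = 1.5/cos31.5° = 1.759 m; N'_3 = 76·cos31.5° = 64.8; c'Δl = 22.69; W sinα = 39.7
Slice 4: Δl = 1.9/cos51.5° = 3.052 m; N'_4 = 57·cos51.5° = 35.5; c'Δl = 39.37; W sinα = 44.6
Σc'Δl = 100.4 kN/m; ΣN' = 168.9 kN/m; ΣW sinα = 101.0 kN/m
Resisting = 100.4 + 168.9·tan20.0° = 100.4 + 61.5 = 161.9 kN/m
FS = 161.9 / 101.0 = 1.602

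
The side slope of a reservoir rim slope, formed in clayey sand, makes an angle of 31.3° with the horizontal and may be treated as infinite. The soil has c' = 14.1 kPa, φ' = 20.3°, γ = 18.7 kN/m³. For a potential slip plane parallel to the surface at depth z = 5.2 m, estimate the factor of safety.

For an infinite slope with a slip plane parallel to the surface (no pore pressure): FS = [c' + γz cos²β tanφ'] / [γz sinβ cosβ].
γz = 18.7·5.2 = 97.24 kN/m²
Numerator = 14.1 + 97.24·cos²31.3°·tan20.3° = 14.1 + 97.24·0.7301·0.3699 = 40.362 kPa
Denominator = 97.24·sin31.3°·cos31.3° = 97.24·0.5195·0.8545 = 43.166 kPa
FS = 40.362 / 43.166 = 0.935

FS = 0.94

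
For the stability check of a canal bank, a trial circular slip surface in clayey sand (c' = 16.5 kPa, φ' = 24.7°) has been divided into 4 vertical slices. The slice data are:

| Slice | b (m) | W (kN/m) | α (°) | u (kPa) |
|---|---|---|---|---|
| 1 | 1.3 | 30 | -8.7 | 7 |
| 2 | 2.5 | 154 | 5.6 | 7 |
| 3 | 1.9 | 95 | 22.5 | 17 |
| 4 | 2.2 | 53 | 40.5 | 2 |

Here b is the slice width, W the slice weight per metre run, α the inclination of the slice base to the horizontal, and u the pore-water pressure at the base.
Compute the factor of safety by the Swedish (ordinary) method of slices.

Ordinary method of slices: FS = Σ[c'·Δl_i + (W_i cosα_i − u_i·Δl_i)·tanφ'] / Σ W_i sinα_i, with Δl_i = b_i / cosα_i.
Slice 1: Δl = 1.3/cos(-8.7°) = 1.315 m; N'_1 = 30·cos(-8.7°) − 7·1.315 = 20.4; c'Δl = 21.70; W sinα = -4.5
Slice 2: Δl = 2.5/cos5.6° = 2.512 m; N'_2 = 154·cos5.6° − 7·2.512 = 135.7; c'Δl = 41.45; W sinα = 15.0
Slice 3: Δl = 1.9/cos22.5° = 2.057 m; N'_3 = 95·cos22.5° − 17·2.057 = 52.8; c'Δl = 33.93; W sinα = 36.4
Slice 4: Δl = 2.2/cos40.5° = 2.893 m; N'_4 = 53·cos40.5° − 2·2.893 = 34.5; c'Δl = 47.74; W sinα = 34.4
Σc'Δl = 144.8 kN/m; ΣN' = 243.5 kN/m; ΣW sinα = 81.3 kN/m
Resisting = 144.8 + 243.5·tan24.7° = 144.8 + 112.0 = 256.8 kN/m
FS = 256.8 / 81.3 = 3.160

FS = 3.16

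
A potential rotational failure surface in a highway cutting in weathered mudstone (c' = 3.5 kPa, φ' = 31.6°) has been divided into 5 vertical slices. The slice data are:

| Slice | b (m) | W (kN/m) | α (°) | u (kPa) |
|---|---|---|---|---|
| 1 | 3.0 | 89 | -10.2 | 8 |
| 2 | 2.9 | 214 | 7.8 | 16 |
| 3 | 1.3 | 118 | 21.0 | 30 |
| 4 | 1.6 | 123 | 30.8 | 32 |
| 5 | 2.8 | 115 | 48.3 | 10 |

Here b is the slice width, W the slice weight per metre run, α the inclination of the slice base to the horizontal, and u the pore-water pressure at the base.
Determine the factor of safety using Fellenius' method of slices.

Ordinary method of slices: FS = Σ[c'·Δl_i + (W_i cosα_i − u_i·Δl_i)·tanφ'] / Σ W_i sinα_i, with Δl_i = b_i / cosα_i.
Slice 1: Δl = 3.0/cos(-10.2°) = 3.048 m; N'_1 = 89·cos(-10.2°) − 8·3.048 = 63.2; c'Δl = 10.67; W sinα = -15.8
Slice 2: Δl = 2.9/cos7.8° = 2.927 m; N'_2 = 214·cos7.8° − 16·2.927 = 165.2; c'Δl = 10.24; W sinα = 29.0
Slice 3: Δl = 1.3/cos21.0° = 1.392 m; N'_3 = 118·cos21.0° − 30·1.392 = 68.4; c'Δl = 4.87; W sinα = 42.3
Slice 4: Δl = 1.6/cos30.8° = 1.863 m; N'_4 = 123·cos30.8° − 32·1.863 = 46.0; c'Δl = 6.52; W sinα = 63.0
Slice 5: Δl = 2.8/cos48.3° = 4.209 m; N'_5 = 115·cos48.3° − 10·4.209 = 34.4; c'Δl = 14.73; W sinα = 85.9
Σc'Δl = 47.0 kN/m; ΣN' = 377.2 kN/m; ΣW sinα = 204.4 kN/m
Resisting = 47.0 + 377.2·tan31.6° = 47.0 + 232.1 = 279.1 kN/m
FS = 279.1 / 204.4 = 1.365

FS = 1.37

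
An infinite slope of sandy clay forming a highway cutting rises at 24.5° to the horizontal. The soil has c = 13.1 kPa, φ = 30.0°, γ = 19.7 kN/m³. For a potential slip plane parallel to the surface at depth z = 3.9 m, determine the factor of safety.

For an infinite slope with a slip plane parallel to the surface (no pore pressure): FS = [c + γz cos²β tanφ] / [γz sinβ cosβ].
γz = 19.7·3.9 = 76.83 kN/m²
Numerator = 13.1 + 76.83·cos²24.5°·tan30.0° = 13.1 + 76.83·0.8280·0.5774 = 49.830 kPa
Denominator = 76.83·sin24.5°·cos24.5° = 76.83·0.4147·0.9100 = 28.992 kPa
FS = 49.830 / 28.992 = 1.719

FS = 1.72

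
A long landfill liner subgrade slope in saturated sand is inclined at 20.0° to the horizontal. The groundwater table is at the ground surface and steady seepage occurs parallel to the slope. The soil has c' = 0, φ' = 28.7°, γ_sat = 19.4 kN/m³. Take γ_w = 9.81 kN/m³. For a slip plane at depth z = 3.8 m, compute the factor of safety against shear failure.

With seepage parallel to the slope and the water table at the surface, the effective normal stress on the slip plane uses the buoyant unit weight γ' = γ_sat − γ_w while the driving shear stress uses γ_sat:
FS = [c' + γ' z cos²β tanφ'] / [γ_sat z sinβ cosβ]
(For c' = 0 this reduces to FS = (γ'/γ_sat)·tanφ'/tanβ.)
γ' = 19.4 − 9.81 = 9.59 kN/m³
Numerator = 0.0 + 9.59·3.8·cos²20.0°·tan28.7° = 0.0 + 9.59·3.8·0.8830·0.5475 = 17.618 kPa
Denominator = 19.4·3.8·sin20.0°·cos20.0° = 19.4·3.8·0.3420·0.9397 = 23.693 kPa
FS = 17.618 / 23.693 = 0.744

FS = 0.74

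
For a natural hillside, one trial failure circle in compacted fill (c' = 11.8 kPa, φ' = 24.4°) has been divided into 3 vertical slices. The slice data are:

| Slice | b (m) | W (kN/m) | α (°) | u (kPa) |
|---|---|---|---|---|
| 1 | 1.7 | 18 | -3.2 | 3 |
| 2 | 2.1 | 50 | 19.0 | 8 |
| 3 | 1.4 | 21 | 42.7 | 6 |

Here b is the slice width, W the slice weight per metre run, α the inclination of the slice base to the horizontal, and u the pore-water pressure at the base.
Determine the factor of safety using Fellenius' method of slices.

Ordinary method of slices: FS = Σ[c'·Δl_i + (W_i cosα_i − u_i·Δl_i)·tanφ'] / Σ W_i sinα_i, with Δl_i = b_i / cosα_i.
Slice 1: Δl = 1.7/cos(-3.2°) = 1.703 m; N'_1 = 18·cos(-3.2°) − 3·1.703 = 12.9; c'Δl = 20.09; W sinα = -1.0
Slice 2: Δl = 2.1/cos19.0° = 2.221 m; N'_2 = 50·cos19.0° − 8·2.221 = 29.5; c'Δl = 26.21; W sinα = 16.3
Slice 3: Δl = 1.4/cos42.7° = 1.905 m; N'_3 = 21·cos42.7° − 6·1.905 = 4.0; c'Δl = 22.48; W sinα = 14.2
Σc'Δl = 68.8 kN/m; ΣN' = 46.4 kN/m; ΣW sinα = 29.5 kN/m
Resisting = 68.8 + 46.4·tan24.4° = 68.8 + 21.0 = 89.8 kN/m
FS = 89.8 / 29.5 = 3.043

FS = 3.04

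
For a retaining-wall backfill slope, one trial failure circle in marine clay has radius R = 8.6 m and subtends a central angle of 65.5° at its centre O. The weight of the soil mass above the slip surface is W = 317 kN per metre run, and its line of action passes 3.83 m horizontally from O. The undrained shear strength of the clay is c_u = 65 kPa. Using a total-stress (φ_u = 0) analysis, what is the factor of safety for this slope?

FS = 4.53

Taking moments about the centre O, the resisting moment is provided by the undrained shear strength acting along the arc:
Arc length L_a = R·θ = 8.6·(65.5°·π/180) = 8.6·1.1432 = 9.83 m
M_R = c_u·L_a·R = 65·9.83·8.6 = 5495.8 kN·m/m
M_D = W·d = 317·3.83 = 1214.1 kN·m/m
FS = M_R / M_D = 5495.8 / 1214.1 = 4.527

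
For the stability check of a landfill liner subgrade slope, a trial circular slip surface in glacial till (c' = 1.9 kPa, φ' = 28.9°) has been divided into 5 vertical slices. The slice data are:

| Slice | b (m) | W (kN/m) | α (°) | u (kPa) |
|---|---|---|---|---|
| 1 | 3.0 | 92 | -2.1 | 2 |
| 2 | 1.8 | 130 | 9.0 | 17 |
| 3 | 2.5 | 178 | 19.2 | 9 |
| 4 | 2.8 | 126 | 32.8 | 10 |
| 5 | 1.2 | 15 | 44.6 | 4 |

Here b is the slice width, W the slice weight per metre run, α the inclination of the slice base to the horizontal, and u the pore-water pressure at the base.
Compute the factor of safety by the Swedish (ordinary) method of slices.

FS = 1.60

Ordinary method of slices: FS = Σ[c'·Δl_i + (W_i cosα_i − u_i·Δl_i)·tanφ'] / Σ W_i sinα_i, with Δl_i = b_i / cosα_i.
Slice 1: Δl = 3.0/cos(-2.1°) = 3.002 m; N'_1 = 92·cos(-2.1°) − 2·3.002 = 85.9; c'Δl = 5.70; W sinα = -3.4
Slice 2: Δl = 1.8/cos9.0° = 1.822 m; N'_2 = 130·cos9.0° − 17·1.822 = 97.4; c'Δl = 3.46; W sinα = 20.3
Slice 3: Δl = 2.5/cos19.2° = 2.647 m; N'_3 = 178·cos19.2° − 9·2.647 = 144.3; c'Δl = 5.03; W sinα = 58.5
Slice 4: Δl = 2.8/cos32.8° = 3.331 m; N'_4 = 126·cos32.8° − 10·3.331 = 72.6; c'Δl = 6.33; W sinα = 68.3
Slice 5: Δl = 1.2/cos44.6° = 1.685 m; N'_5 = 15·cos44.6° − 4·1.685 = 3.9; c'Δl = 3.20; W sinα = 10.5
Σc'Δl = 23.7 kN/m; ΣN' = 404.2 kN/m; ΣW sinα = 154.3 kN/m
Resisting = 23.7 + 404.2·tan28.9° = 23.7 + 223.1 = 246.8 kN/m
FS = 246.8 / 154.3 = 1.600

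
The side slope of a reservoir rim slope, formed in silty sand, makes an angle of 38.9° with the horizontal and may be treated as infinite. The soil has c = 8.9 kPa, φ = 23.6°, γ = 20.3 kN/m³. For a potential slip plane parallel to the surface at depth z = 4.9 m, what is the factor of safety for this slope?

For an infinite slope with a slip plane parallel to the surface (no pore pressure): FS = [c + γz cos²β tanφ] / [γz sinβ cosβ].
γz = 20.3·4.9 = 99.47 kN/m²
Numerator = 8.9 + 99.47·cos²38.9°·tan23.6° = 8.9 + 99.47·0.6057·0.4369 = 35.220 kPa
Denominator = 99.47·sin38.9°·cos38.9° = 99.47·0.6280·0.7782 = 48.612 kPa
FS = 35.220 / 48.612 = 0.725

FS = 0.72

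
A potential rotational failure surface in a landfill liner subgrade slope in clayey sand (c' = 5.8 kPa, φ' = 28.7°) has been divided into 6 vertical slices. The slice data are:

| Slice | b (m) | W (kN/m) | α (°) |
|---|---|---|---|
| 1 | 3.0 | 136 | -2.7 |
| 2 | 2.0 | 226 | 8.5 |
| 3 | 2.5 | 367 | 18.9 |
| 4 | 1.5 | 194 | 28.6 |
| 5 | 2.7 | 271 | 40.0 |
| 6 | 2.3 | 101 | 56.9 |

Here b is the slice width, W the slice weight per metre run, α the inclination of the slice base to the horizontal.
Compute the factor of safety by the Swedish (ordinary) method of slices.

Ordinary method of slices: FS = Σ[c'·Δl_i + (W_i cosα_i)·tanφ'] / Σ W_i sinα_i, with Δl_i = b_i / cosα_i.
Slice 1: Δl = 3.0/cos(-2.7°) = 3.003 m; N'_1 = 136·cos(-2.7°) = 135.8; c'Δl = 17.42; W sinα = -6.4
Slice 2: Δl = 2.0/cos8.5° = 2.022 m; N'_2 = 226·cos8.5° = 223.5; c'Δl = 11.73; W sinα = 33.4
Slice 3: Δl = 2.5/cos18.9° = 2.642 m; N'_3 = 367·cos18.9° = 347.2; c'Δl = 15.33; W sinα = 118.9
Slice 4: Δl = 1.5/cos28.6° = 1.708 m; N'_4 = 194·cos28.6° = 170.3; c'Δl = 9.91; W sinα = 92.9
Slice 5: Δl = 2.7/cos40.0° = 3.525 m; N'_5 = 271·cos40.0° = 207.6; c'Δl = 20.44; W sinα = 174.2
Slice 6: Δl = 2.3/cos56.9° = 4.212 m; N'_6 = 101·cos56.9° = 55.2; c'Δl = 24.43; W sinα = 84.6
Σc'Δl = 99.3 kN/m; ΣN' = 1139.7 kN/m; ΣW sinα = 497.5 kN/m
Resisting = 99.3 + 1139.7·tan28.7° = 99.3 + 623.9 = 723.2 kN/m
FS = 723.2 / 497.5 = 1.454

FS = 1.45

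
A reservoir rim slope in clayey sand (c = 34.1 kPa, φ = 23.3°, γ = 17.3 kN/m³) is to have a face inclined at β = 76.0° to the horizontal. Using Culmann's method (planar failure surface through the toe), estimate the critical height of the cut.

H_c = 17.83 m

Culmann's analysis gives the critical failure plane at α_cr = (β + φ)/2 = (76.0 + 23.3)/2 = 49.6°, and the critical height
H_c = (4c/γ) · sinβ cosφ / [1 − cos(β − φ)]
    = (4·34.1/17.3) · sin76.0°·cos23.3° / [1 − cos(52.7°)]
    = 7.884 · 0.9703·0.9184 / [1 − 0.6060]
    = 7.884 · 0.8912 / 0.3940
    = 17.83 m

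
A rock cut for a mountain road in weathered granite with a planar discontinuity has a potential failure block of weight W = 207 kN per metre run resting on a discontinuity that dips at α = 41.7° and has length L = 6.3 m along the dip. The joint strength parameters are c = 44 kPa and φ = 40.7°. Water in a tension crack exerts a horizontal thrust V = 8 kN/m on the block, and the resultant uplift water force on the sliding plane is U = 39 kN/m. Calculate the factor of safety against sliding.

Resolving the block weight along and normal to the plane and applying the Mohr–Coulomb strength on the joint:
N' = W cosα − U − V sinα = 207·cos41.7° − 39 − 8·sin41.7° = 110.2 kN/m
Driving force T = W sinα + V cosα = 207·sin41.7° + 8·cos41.7° = 143.7 kN/m
Resisting force R = c·L + N'·tanφ = 44·6.3 + 110.2·tan40.7° = 277.2 + 94.8 = 372.0 kN/m
FS = R / T = 372.0 / 143.7 = 2.589

FS = 2.59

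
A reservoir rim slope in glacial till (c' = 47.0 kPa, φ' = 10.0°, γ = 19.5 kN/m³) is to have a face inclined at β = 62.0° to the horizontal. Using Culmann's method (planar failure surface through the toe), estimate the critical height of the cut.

Culmann's analysis gives the critical failure plane at α_cr = (β + φ')/2 = (62.0 + 10.0)/2 = 36.0°, and the critical height
H_c = (4c'/γ) · sinβ cosφ' / [1 − cos(β − φ')]
    = (4·47.0/19.5) · sin62.0°·cos10.0° / [1 − cos(52.0°)]
    = 9.641 · 0.8829·0.9848 / [1 − 0.6157]
    = 9.641 · 0.8695 / 0.3843
    = 21.81 m

H_c = 21.81 m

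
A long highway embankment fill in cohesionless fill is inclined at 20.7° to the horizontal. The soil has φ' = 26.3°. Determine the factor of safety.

FS = 1.31

For a dry cohesionless infinite slope the factor of safety is FS = tanφ' / tanβ.
FS = tan26.3° / tan20.7° = 0.4942 / 0.3779 = 1.308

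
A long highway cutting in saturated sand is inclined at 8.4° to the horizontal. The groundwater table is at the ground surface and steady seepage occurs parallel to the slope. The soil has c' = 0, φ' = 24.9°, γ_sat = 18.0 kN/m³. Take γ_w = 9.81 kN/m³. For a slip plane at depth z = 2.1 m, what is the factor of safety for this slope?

FS = 1.43

With seepage parallel to the slope and the water table at the surface, the effective normal stress on the slip plane uses the buoyant unit weight γ' = γ_sat − γ_w while the driving shear stress uses γ_sat:
FS = [c' + γ' z cos²β tanφ'] / [γ_sat z sinβ cosβ]
(For c' = 0 this reduces to FS = (γ'/γ_sat)·tanφ'/tanβ.)
γ' = 18.0 − 9.81 = 8.19 kN/m³
Numerator = 0.0 + 8.19·2.1·cos²8.4°·tan24.9° = 0.0 + 8.19·2.1·0.9787·0.4642 = 7.813 kPa
Denominator = 18.0·2.1·sin8.4°·cos8.4° = 18.0·2.1·0.1461·0.9893 = 5.463 kPa
FS = 7.813 / 5.463 = 1.430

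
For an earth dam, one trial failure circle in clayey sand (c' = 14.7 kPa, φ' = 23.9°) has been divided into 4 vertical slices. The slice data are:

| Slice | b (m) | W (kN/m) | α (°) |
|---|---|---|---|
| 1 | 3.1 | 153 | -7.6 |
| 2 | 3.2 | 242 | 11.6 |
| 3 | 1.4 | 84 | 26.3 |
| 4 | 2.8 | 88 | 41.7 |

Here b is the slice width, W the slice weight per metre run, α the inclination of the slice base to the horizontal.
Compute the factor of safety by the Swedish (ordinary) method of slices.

Ordinary method of slices: FS = Σ[c'·Δl_i + (W_i cosα_i)·tanφ'] / Σ W_i sinα_i, with Δl_i = b_i / cosα_i.
Slice 1: Δl = 3.1/cos(-7.6°) = 3.127 m; N'_1 = 153·cos(-7.6°) = 151.7; c'Δl = 45.97; W sinα = -20.2
Slice 2: Δl = 3.2/cos11.6° = 3.267 m; N'_2 = 242·cos11.6° = 237.1; c'Δl = 48.02; W sinα = 48.7
Slice 3: Δl = 1.4/cos26.3° = 1.562 m; N'_3 = 84·cos26.3° = 75.3; c'Δl = 22.96; W sinα = 37.2
Slice 4: Δl = 2.8/cos41.7° = 3.750 m; N'_4 = 88·cos41.7° = 65.7; c'Δl = 55.13; W sinα = 58.5
Σc'Δl = 172.1 kN/m; ΣN' = 529.7 kN/m; ΣW sinα = 124.2 kN/m
Resisting = 172.1 + 529.7·tan23.9° = 172.1 + 234.7 = 406.8 kN/m
FS = 406.8 / 124.2 = 3.276

FS = 3.28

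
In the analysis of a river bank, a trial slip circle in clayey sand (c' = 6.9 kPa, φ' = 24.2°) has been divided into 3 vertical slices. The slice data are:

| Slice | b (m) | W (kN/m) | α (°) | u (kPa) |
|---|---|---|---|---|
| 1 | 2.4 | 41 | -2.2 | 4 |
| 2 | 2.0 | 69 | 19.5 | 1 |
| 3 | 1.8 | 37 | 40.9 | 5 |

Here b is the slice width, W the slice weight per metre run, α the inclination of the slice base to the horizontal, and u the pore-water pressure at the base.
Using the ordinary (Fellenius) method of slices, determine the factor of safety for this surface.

Ordinary method of slices: FS = Σ[c'·Δl_i + (W_i cosα_i − u_i·Δl_i)·tanφ'] / Σ W_i sinα_i, with Δl_i = b_i / cosα_i.
Slice 1: Δl = 2.4/cos(-2.2°) = 2.402 m; N'_1 = 41·cos(-2.2°) − 4·2.402 = 31.4; c'Δl = 16.57; W sinα = -1.6
Slice 2: Δl = 2.0/cos19.5° = 2.122 m; N'_2 = 69·cos19.5° − 1·2.122 = 62.9; c'Δl = 14.64; W sinα = 23.0
Slice 3: Δl = 1.8/cos40.9° = 2.381 m; N'_3 = 37·cos40.9° − 5·2.381 = 16.1; c'Δl = 16.43; W sinα = 24.2
Σc'Δl = 47.6 kN/m; ΣN' = 110.3 kN/m; ΣW sinα = 45.7 kN/m
Resisting = 47.6 + 110.3·tan24.2° = 47.6 + 49.6 = 97.2 kN/m
FS = 97.2 / 45.7 = 2.128

FS = 2.13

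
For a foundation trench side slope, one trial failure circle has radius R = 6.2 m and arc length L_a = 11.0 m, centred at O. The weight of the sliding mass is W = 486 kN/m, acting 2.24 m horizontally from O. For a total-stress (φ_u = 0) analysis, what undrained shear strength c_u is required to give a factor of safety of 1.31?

c_u = 20.9 kPa

FS = c_u·L_a·R / (W·d), so c_u = FS·W·d / (L_a·R).
c_u = 1.31·486·2.24 / (11.00·6.2) = 1426.1 / 68.20 = 20.91 kPa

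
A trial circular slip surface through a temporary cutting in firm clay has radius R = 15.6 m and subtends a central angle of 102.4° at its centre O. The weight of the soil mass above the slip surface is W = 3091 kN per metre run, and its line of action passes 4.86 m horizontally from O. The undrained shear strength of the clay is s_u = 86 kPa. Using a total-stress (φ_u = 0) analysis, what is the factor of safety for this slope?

FS = 2.49

Taking moments about the centre O, the resisting moment is provided by the undrained shear strength acting along the arc:
Arc length L_a = R·θ = 15.6·(102.4°·π/180) = 15.6·1.7872 = 27.88 m
M_R = s_u·L_a·R = 86·27.88·15.6 = 37404.6 kN·m/m
M_D = W·d = 3091·4.86 = 15022.3 kN·m/m
FS = M_R / M_D = 37404.6 / 15022.3 = 2.490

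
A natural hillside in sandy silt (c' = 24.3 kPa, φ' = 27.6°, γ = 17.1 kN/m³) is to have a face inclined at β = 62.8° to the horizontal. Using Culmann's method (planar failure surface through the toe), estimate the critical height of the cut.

H_c = 24.50 m

Culmann's analysis gives the critical failure plane at α_cr = (β + φ')/2 = (62.8 + 27.6)/2 = 45.2°, and the critical height
H_c = (4c'/γ) · sinβ cosφ' / [1 − cos(β − φ')]
    = (4·24.3/17.1) · sin62.8°·cos27.6° / [1 − cos(35.2°)]
    = 5.684 · 0.8894·0.8862 / [1 − 0.8171]
    = 5.684 · 0.7882 / 0.1829
    = 24.50 m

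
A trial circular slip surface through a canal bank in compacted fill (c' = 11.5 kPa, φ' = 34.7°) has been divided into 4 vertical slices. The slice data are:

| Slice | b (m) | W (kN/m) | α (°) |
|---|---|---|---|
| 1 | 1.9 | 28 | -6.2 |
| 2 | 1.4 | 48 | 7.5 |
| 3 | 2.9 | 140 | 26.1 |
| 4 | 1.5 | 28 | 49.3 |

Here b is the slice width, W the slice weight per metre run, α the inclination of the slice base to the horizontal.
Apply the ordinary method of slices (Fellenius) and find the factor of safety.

FS = 2.95

Ordinary method of slices: FS = Σ[c'·Δl_i + (W_i cosα_i)·tanφ'] / Σ W_i sinα_i, with Δl_i = b_i / cosα_i.
Slice 1: Δl = 1.9/cos(-6.2°) = 1.911 m; N'_1 = 28·cos(-6.2°) = 27.8; c'Δl = 21.98; W sinα = -3.0
Slice 2: Δl = 1.4/cos7.5° = 1.412 m; N'_2 = 48·cos7.5° = 47.6; c'Δl = 16.24; W sinα = 6.3
Slice 3: Δl = 2.9/cos26.1° = 3.229 m; N'_3 = 140·cos26.1° = 125.7; c'Δl = 37.14; W sinα = 61.6
Slice 4: Δl = 1.5/cos49.3° = 2.300 m; N'_4 = 28·cos49.3° = 18.3; c'Δl = 26.45; W sinα = 21.2
Σc'Δl = 101.8 kN/m; ΣN' = 219.4 kN/m; ΣW sinα = 86.1 kN/m
Resisting = 101.8 + 219.4·tan34.7° = 101.8 + 151.9 = 253.7 kN/m
FS = 253.7 / 86.1 = 2.948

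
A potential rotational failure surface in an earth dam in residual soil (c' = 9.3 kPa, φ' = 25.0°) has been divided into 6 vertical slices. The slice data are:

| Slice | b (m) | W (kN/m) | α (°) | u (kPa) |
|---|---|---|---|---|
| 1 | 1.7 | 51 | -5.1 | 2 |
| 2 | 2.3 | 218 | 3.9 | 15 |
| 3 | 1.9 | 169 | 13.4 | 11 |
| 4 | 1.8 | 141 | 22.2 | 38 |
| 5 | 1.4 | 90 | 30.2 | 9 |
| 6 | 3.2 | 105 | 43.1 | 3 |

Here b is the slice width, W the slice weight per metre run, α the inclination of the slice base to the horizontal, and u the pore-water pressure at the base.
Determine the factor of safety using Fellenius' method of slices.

Ordinary method of slices: FS = Σ[c'·Δl_i + (W_i cosα_i − u_i·Δl_i)·tanφ'] / Σ W_i sinα_i, with Δl_i = b_i / cosα_i.
Slice 1: Δl = 1.7/cos(-5.1°) = 1.707 m; N'_1 = 51·cos(-5.1°) − 2·1.707 = 47.4; c'Δl = 15.87; W sinα = -4.5
Slice 2: Δl = 2.3/cos3.9° = 2.305 m; N'_2 = 218·cos3.9° − 15·2.305 = 182.9; c'Δl = 21.44; W sinα = 14.8
Slice 3: Δl = 1.9/cos13.4° = 1.953 m; N'_3 = 169·cos13.4° − 11·1.953 = 142.9; c'Δl = 18.16; W sinα = 39.2
Slice 4: Δl = 1.8/cos22.2° = 1.944 m; N'_4 = 141·cos22.2° − 38·1.944 = 56.7; c'Δl = 18.08; W sinα = 53.3
Slice 5: Δl = 1.4/cos30.2° = 1.620 m; N'_5 = 90·cos30.2° − 9·1.620 = 63.2; c'Δl = 15.06; W sinα = 45.3
Slice 6: Δl = 3.2/cos43.1° = 4.383 m; N'_6 = 105·cos43.1° − 3·4.383 = 63.5; c'Δl = 40.76; W sinα = 71.7
Σc'Δl = 129.4 kN/m; ΣN' = 556.6 kN/m; ΣW sinα = 219.8 kN/m
Resisting = 129.4 + 556.6·tan25.0° = 129.4 + 259.6 = 388.9 kN/m
FS = 388.9 / 219.8 = 1.770

FS = 1.77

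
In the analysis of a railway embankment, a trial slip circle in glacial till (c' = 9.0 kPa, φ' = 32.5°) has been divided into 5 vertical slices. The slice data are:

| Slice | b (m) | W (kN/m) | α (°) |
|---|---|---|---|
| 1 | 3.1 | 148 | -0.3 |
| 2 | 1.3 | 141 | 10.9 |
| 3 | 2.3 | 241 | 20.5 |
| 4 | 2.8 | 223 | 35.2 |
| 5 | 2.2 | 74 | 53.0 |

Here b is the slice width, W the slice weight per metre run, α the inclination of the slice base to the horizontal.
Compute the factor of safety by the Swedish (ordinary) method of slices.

Ordinary method of slices: FS = Σ[c'·Δl_i + (W_i cosα_i)·tanφ'] / Σ W_i sinα_i, with Δl_i = b_i / cosα_i.
Slice 1: Δl = 3.1/cos(-0.3°) = 3.100 m; N'_1 = 148·cos(-0.3°) = 148.0; c'Δl = 27.90; W sinα = -0.8
Slice 2: Δl = 1.3/cos10.9° = 1.324 m; N'_2 = 141·cos10.9° = 138.5; c'Δl = 11.91; W sinα = 26.7
Slice 3: Δl = 2.3/cos20.5° = 2.456 m; N'_3 = 241·cos20.5° = 225.7; c'Δl = 22.10; W sinα = 84.4
Slice 4: Δl = 2.8/cos35.2° = 3.427 m; N'_4 = 223·cos35.2° = 182.2; c'Δl = 30.84; W sinα = 128.5
Slice 5: Δl = 2.2/cos53.0° = 3.656 m; N'_5 = 74·cos53.0° = 44.5; c'Δl = 32.90; W sinα = 59.1
Σc'Δl = 125.7 kN/m; ΣN' = 738.9 kN/m; ΣW sinα = 297.9 kN/m
Resisting = 125.7 + 738.9·tan32.5° = 125.7 + 470.8 = 596.4 kN/m
FS = 596.4 / 297.9 = 2.002

FS = 2.00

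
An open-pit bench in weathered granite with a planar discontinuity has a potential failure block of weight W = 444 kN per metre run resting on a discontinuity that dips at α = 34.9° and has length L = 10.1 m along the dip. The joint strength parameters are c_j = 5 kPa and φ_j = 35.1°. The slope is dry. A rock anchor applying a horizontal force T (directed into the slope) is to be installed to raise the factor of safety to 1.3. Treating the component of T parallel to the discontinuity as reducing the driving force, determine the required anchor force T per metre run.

Resolving forces along and normal to the sliding plane, with the horizontal anchor force T adding T·sinα to the effective normal force and T·cosα acting up the plane against the driving force:
FS = [c_jL + (W cosα + T sinα) tanφ_j] / [W sinα − T cosα]
Without the anchor: N' = 364.1 kN/m, driving T_d = 254.0 kN/m, resisting R = 5·10.1 + 364.1·tan35.1° = 306.4 kN/m, FS = 1.21.
Setting FS = 1.3 and solving for T:
1.3·(254.0 − T cos34.9°) = 306.4 + T sin34.9°·tan35.1°
T·(sin34.9°·tan35.1° + 1.3·cos34.9°) = 1.3·254.0 − 306.4
T·(0.5721·0.7028 + 1.3·0.8202) = 330.2 − 306.4 = 23.8
T·1.4683 = 23.8
T = 16.2 kN/m

T = 16 kN/m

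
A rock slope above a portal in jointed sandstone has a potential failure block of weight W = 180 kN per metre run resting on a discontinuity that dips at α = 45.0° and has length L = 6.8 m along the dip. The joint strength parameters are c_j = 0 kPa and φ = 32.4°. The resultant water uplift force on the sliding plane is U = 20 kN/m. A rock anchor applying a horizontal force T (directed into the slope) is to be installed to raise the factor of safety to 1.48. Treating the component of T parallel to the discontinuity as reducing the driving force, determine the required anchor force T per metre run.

T = 80 kN/m

Resolving forces along and normal to the sliding plane, with the horizontal anchor force T adding T·sinα to the effective normal force and T·cosα acting up the plane against the driving force:
FS = [c_jL + (W cosα − U + T sinα) tanφ] / [W sinα − T cosα]
Without the anchor: N' = 107.3 kN/m, driving T_d = 127.3 kN/m, resisting R = 0·6.8 + 107.3·tan32.4° = 68.1 kN/m, FS = 0.53.
Setting FS = 1.48 and solving for T:
1.48·(127.3 − T cos45.0°) = 68.1 + T sin45.0°·tan32.4°
T·(sin45.0°·tan32.4° + 1.48·cos45.0°) = 1.48·127.3 − 68.1
T·(0.7071·0.6346 + 1.48·0.7071) = 188.4 − 68.1 = 120.3
T·1.4953 = 120.3
T = 80.4 kN/m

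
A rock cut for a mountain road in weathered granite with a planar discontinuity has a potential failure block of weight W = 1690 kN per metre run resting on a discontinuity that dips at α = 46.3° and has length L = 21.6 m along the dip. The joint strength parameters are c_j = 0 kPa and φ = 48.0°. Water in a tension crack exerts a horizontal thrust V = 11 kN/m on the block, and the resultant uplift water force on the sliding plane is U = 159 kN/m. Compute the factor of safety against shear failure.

Resolving the block weight along and normal to the plane and applying the Mohr–Coulomb strength on the joint:
N' = W cosα − U − V sinα = 1690·cos46.3° − 159 − 11·sin46.3° = 1000.6 kN/m
Driving force T = W sinα + V cosα = 1690·sin46.3° + 11·cos46.3° = 1229.4 kN/m
Resisting force R = c_j·L + N'·tanφ = 0·21.6 + 1000.6·tan48.0° = 0.0 + 1111.3 = 1111.3 kN/m
FS = R / T = 1111.3 / 1229.4 = 0.904

FS = 0.90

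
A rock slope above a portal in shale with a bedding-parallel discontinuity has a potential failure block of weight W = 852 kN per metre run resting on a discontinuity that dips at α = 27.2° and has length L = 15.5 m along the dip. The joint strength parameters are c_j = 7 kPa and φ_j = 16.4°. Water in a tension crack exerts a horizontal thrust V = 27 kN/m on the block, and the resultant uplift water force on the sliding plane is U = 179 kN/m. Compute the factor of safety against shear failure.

Resolving the block weight along and normal to the plane and applying the Mohr–Coulomb strength on the joint:
N' = W cosα − U − V sinα = 852·cos27.2° − 179 − 27·sin27.2° = 566.4 kN/m
Driving force T = W sinα + V cosα = 852·sin27.2° + 27·cos27.2° = 413.5 kN/m
Resisting force R = c_j·L + N'·tanφ_j = 7·15.5 + 566.4·tan16.4° = 108.5 + 166.7 = 275.2 kN/m
FS = R / T = 275.2 / 413.5 = 0.666

FS = 0.67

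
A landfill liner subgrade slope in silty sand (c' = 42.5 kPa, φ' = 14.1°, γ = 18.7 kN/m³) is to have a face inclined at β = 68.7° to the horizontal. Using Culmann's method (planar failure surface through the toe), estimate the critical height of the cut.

Culmann's analysis gives the critical failure plane at α_cr = (β + φ')/2 = (68.7 + 14.1)/2 = 41.4°, and the critical height
H_c = (4c'/γ) · sinβ cosφ' / [1 − cos(β − φ')]
    = (4·42.5/18.7) · sin68.7°·cos14.1° / [1 − cos(54.6°)]
    = 9.091 · 0.9317·0.9699 / [1 − 0.5793]
    = 9.091 · 0.9036 / 0.4207
    = 19.53 m

H_c = 19.53 m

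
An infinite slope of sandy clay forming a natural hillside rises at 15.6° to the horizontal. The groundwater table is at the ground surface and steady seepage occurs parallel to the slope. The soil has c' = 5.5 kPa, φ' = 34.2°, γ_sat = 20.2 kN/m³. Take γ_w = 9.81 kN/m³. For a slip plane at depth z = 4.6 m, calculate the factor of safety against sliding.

FS = 1.48

With seepage parallel to the slope and the water table at the surface, the effective normal stress on the slip plane uses the buoyant unit weight γ' = γ_sat − γ_w while the driving shear stress uses γ_sat:
FS = [c' + γ' z cos²β tanφ'] / [γ_sat z sinβ cosβ]
γ' = 20.2 − 9.81 = 10.39 kN/m³
Numerator = 5.5 + 10.39·4.6·cos²15.6°·tan34.2° = 5.5 + 10.39·4.6·0.9277·0.6796 = 35.632 kPa
Denominator = 20.2·4.6·sin15.6°·cos15.6° = 20.2·4.6·0.2689·0.9632 = 24.068 kPa
FS = 35.632 / 24.068 = 1.480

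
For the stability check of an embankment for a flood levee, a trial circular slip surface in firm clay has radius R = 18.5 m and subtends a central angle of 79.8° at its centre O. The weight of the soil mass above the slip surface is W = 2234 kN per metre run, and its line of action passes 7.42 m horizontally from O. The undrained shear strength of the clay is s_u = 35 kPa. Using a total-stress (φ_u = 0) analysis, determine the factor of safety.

FS = 1.01

Taking moments about the centre O, the resisting moment is provided by the undrained shear strength acting along the arc:
Arc length L_a = R·θ = 18.5·(79.8°·π/180) = 18.5·1.3928 = 25.77 m
M_R = s_u·L_a·R = 35·25.77·18.5 = 16683.7 kN·m/m
M_D = W·d = 2234·7.42 = 16576.3 kN·m/m
FS = M_R / M_D = 16683.7 / 16576.3 = 1.006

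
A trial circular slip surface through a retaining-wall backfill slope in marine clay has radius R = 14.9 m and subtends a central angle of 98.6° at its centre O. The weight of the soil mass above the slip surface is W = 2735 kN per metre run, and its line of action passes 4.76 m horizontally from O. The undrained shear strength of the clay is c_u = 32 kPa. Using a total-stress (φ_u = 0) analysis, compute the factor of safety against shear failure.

Taking moments about the centre O, the resisting moment is provided by the undrained shear strength acting along the arc:
Arc length L_a = R·θ = 14.9·(98.6°·π/180) = 14.9·1.7209 = 25.64 m
M_R = c_u·L_a·R = 32·25.64·14.9 = 12225.8 kN·m/m
M_D = W·d = 2735·4.76 = 13018.6 kN·m/m
FS = M_R / M_D = 12225.8 / 13018.6 = 0.939

FS = 0.94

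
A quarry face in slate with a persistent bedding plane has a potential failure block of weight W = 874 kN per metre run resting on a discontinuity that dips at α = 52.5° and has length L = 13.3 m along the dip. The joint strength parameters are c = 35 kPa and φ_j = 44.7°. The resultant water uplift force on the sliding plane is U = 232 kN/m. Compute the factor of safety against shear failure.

Resolving the block weight along and normal to the plane and applying the Mohr–Coulomb strength on the joint:
N' = W cosα − U = 874·cos52.5° − 232 = 300.1 kN/m
Driving force T = W sinα = 874·sin52.5° = 693.4 kN/m
Resisting force R = c·L + N'·tanφ_j = 35·13.3 + 300.1·tan44.7° = 465.5 + 296.9 = 762.4 kN/m
FS = R / T = 762.4 / 693.4 = 1.100

FS = 1.10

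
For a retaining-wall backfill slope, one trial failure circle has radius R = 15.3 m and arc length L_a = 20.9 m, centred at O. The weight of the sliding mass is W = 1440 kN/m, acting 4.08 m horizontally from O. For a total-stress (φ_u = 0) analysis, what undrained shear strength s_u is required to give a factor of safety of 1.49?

FS = s_u·L_a·R / (W·d), so s_u = FS·W·d / (L_a·R).
s_u = 1.49·1440·4.08 / (20.90·15.3) = 8754.0 / 319.77 = 27.38 kPa

s_u = 27.4 kPa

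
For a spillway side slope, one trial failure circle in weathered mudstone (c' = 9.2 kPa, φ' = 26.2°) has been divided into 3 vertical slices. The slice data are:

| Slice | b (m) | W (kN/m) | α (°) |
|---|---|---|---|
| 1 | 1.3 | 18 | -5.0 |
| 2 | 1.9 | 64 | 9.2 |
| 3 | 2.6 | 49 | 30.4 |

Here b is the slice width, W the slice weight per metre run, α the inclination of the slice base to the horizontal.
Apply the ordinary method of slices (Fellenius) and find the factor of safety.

FS = 3.53

Ordinary method of slices: FS = Σ[c'·Δl_i + (W_i cosα_i)·tanφ'] / Σ W_i sinα_i, with Δl_i = b_i / cosα_i.
Slice 1: Δl = 1.3/cos(-5.0°) = 1.305 m; N'_1 = 18·cos(-5.0°) = 17.9; c'Δl = 12.01; W sinα = -1.6
Slice 2: Δl = 1.9/cos9.2° = 1.925 m; N'_2 = 64·cos9.2° = 63.2; c'Δl = 17.71; W sinα = 10.2
Slice 3: Δl = 2.6/cos30.4° = 3.014 m; N'_3 = 49·cos30.4° = 42.3; c'Δl = 27.73; W sinα = 24.8
Σc'Δl = 57.4 kN/m; ΣN' = 123.4 kN/m; ΣW sinα = 33.5 kN/m
Resisting = 57.4 + 123.4·tan26.2° = 57.4 + 60.7 = 118.2 kN/m
FS = 118.2 / 33.5 = 3.531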